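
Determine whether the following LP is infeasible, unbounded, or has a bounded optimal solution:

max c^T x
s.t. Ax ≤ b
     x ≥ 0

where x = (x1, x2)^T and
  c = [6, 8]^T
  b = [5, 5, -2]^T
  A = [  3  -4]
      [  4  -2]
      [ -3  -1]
Feasible point: (1, 0) satisfies every constraint, so the LP is feasible.
Direction d = (0, 1): for each constraint row a, a·d ≤ 0 —
  (3)(0) + (-4)(1) = -4 ≤ 0
  (4)(0) + (-2)(1) = -2 ≤ 0
  (-3)(0) + (-1)(1) = -1 ≤ 0
and d ≥ 0, so (1, 0) + t·d stays feasible for every t ≥ 0. Along this ray z = 6x1 + 8x2 changes by 8 per unit t, so z → +∞.

Unbounded — the objective can increase without bound over the feasible region.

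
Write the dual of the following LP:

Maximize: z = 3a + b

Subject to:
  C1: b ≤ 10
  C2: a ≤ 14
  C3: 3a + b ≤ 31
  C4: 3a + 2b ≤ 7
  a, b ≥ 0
Minimize: z = 10y1 + 14y2 + 31y3 + 7y4

Subject to:
  C1: -y2 - 3y3 - 3y4 ≤ -3
  C2: -y1 - y3 - 2y4 ≤ -1
  y1, y2, y3, y4 ≥ 0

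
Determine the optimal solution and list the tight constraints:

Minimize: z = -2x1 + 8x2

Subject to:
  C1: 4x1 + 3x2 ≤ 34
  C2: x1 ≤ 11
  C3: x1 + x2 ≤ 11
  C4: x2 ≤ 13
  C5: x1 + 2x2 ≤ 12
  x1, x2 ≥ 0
Optimal: x1 = 8.5, x2 = 0
Slack at optimum:
  C1: slack = 0 (binding)
  C2: slack = 2.5
  C3: slack = 2.5
  C4: slack = 13
  C5: slack = 3.5
  x1 ≥ 0: x1 = 8.5
  x2 ≥ 0: x2 = 0 (binding)
Binding constraints: C1, x2 ≥ 0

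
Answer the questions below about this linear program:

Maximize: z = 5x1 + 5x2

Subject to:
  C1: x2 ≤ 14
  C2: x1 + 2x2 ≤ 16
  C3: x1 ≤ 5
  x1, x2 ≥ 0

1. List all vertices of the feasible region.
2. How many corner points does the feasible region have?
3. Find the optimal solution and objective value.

1. (0, 0), (5, 0), (5, 5.5), (0, 8)
2. 4
3. x1 = 5, x2 = 5.5, z = 52.5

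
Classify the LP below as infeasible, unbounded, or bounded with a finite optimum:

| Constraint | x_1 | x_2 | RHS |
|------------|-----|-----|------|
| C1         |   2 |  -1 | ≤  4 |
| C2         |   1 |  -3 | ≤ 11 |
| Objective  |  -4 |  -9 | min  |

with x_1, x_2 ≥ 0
Feasible point: (0, 0) satisfies every constraint, so the LP is feasible.
Direction d = (0, 1): for each constraint row a, a·d ≤ 0 —
  (2)(0) + (-1)(1) = -1 ≤ 0
  (1)(0) + (-3)(1) = -3 ≤ 0
and d ≥ 0, so (0, 0) + t·d stays feasible for every t ≥ 0. Along this ray z = -4x_1 - 9x_2 changes by -9 per unit t, so z → −∞.

Unbounded — the objective can decrease without bound over the feasible region.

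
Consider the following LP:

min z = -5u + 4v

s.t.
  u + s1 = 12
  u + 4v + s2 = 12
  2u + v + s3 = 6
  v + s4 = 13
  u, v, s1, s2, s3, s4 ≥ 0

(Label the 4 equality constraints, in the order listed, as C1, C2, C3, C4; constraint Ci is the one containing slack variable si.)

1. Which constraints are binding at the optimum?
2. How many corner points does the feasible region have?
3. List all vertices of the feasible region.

1. C3, v ≥ 0
2. 4
3. (0, 0), (3, 0), (1.714, 2.571), (0, 3)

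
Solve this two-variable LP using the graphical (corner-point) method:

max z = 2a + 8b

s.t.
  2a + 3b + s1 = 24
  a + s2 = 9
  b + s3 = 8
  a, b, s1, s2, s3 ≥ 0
Each vertex is the intersection of two constraint boundaries that also satisfies all remaining constraints:
  a = 0 and b = 0 → (0, 0)
  a = 9 and b = 0 → (9, 0)
  2a + 3b = 24 and a = 9 → (9, 2)
  2a + 3b = 24 and b = 8 → (0, 8)

Evaluating z = 2a + 8b at each vertex:
  (0, 0): z = 0
  (9, 0): z = 18
  (9, 2): z = 34
  (0, 8): z = 64

The maximum is at (0, 8) with z = 64.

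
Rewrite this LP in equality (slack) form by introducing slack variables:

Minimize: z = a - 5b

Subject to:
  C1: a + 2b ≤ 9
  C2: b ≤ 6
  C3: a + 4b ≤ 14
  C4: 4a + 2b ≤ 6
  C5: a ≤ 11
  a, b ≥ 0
min z = a - 5b

s.t.
  a + 2b + s1 = 9
  b + s2 = 6
  a + 4b + s3 = 14
  4a + 2b + s4 = 6
  a + s5 = 11
  a, b, s1, s2, s3, s4, s5 ≥ 0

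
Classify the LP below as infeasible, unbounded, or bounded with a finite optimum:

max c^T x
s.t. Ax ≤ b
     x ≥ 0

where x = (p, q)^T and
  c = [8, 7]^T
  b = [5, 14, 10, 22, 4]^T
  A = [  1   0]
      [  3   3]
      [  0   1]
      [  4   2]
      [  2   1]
The point (0, 4) satisfies every constraint, so the LP is feasible; the constraints give p ≤ 5 and q ≤ 10, which with p, q ≥ 0 keep the feasible region inside a bounded box. A feasible, bounded LP attains a finite optimum at a vertex.

Evaluating z = 8p + 7q at each vertex:
  (0, 0): z = 0
  (2, 0): z = 16
  (0, 4): z = 28

Bounded optimum: z* = 28 at (0, 4).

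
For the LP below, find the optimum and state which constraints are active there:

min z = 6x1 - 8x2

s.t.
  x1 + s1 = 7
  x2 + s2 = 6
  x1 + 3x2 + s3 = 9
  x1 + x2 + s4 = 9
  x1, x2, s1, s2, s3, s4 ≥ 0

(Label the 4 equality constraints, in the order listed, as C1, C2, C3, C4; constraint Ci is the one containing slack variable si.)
Optimal: x1 = 0, x2 = 3
Binding: C3, x1 ≥ 0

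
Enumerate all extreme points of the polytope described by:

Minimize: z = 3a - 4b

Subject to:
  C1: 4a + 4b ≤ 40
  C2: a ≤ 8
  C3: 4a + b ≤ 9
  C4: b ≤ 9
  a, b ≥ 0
Each vertex is the intersection of two constraint boundaries that also satisfies all remaining constraints:
  a = 0 and b = 0 → (0, 0)
  4a + b = 9 and b = 0 → (2.25, 0)
  4a + b = 9 and b = 9 → (0, 9)

Vertices: (0, 0), (2.25, 0), (0, 9)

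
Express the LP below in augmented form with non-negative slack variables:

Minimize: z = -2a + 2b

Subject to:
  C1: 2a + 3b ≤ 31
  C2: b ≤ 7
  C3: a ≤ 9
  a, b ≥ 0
min z = -2a + 2b

s.t.
  2a + 3b + s1 = 31
  b + s2 = 7
  a + s3 = 9
  a, b, s1, s2, s3 ≥ 0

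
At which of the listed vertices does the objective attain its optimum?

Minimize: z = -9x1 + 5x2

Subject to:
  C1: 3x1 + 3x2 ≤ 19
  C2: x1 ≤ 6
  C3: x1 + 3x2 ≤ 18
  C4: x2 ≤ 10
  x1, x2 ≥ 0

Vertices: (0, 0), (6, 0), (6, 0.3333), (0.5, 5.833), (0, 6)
Evaluating z = -9x1 + 5x2 at each vertex:
  (0, 0): z = 0
  (6, 0): z = -54
  (6, 0.3333): z = -52.33
  (0.5, 5.833): z = 24.67
  (0, 6): z = 30

The smallest value is z = -54, attained at (6, 0).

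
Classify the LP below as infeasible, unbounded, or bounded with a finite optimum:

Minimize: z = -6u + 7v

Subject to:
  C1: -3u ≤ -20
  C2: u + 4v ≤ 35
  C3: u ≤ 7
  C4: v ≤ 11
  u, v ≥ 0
The point (7, 0) satisfies every constraint, so the LP is feasible; the constraints give u ≤ 7 and v ≤ 11, which with u, v ≥ 0 keep the feasible region inside a bounded box. A feasible, bounded LP attains a finite optimum at a vertex.

Evaluating z = -6u + 7v at each vertex:
  (6.667, 0): z = -40
  (7, 0): z = -42
  (7, 7): z = 7
  (6.667, 7.083): z = 9.583

Feasible with finite optimum z* = -42 at (7, 0).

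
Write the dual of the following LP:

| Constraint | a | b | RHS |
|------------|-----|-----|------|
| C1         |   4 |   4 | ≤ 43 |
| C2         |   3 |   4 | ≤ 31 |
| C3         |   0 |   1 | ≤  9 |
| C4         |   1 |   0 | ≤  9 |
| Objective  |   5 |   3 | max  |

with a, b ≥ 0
Minimize: z = 43y1 + 31y2 + 9y3 + 9y4

Subject to:
  C1: -4y1 - 3y2 - y4 ≤ -5
  C2: -4y1 - 4y2 - y3 ≤ -3
  y1, y2, y3, y4 ≥ 0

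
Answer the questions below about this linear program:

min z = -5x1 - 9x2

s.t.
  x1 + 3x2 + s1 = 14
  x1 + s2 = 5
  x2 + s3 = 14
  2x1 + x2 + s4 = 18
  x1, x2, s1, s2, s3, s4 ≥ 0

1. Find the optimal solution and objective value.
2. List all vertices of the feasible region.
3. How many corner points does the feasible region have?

1. x1 = 5, x2 = 3, z = -52
2. (0, 0), (5, 0), (5, 3), (0, 4.667)
3. 4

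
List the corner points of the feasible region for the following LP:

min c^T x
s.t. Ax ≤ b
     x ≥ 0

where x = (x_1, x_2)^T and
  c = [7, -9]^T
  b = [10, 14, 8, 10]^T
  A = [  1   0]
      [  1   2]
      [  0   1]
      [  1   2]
Each vertex is the intersection of two constraint boundaries that also satisfies all remaining constraints:
  x_1 = 0 and x_2 = 0 → (0, 0)
  x_1 = 10 and x_1 + 2x_2 = 10 → (10, 0)
  x_1 + 2x_2 = 10 and x_1 = 0 → (0, 5)

Vertices: (0, 0), (10, 0), (0, 5)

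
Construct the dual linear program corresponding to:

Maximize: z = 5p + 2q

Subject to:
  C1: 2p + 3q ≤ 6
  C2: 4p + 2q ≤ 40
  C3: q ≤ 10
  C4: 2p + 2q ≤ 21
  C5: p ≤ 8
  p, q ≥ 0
Minimize: z = 6y1 + 40y2 + 10y3 + 21y4 + 8y5

Subject to:
  C1: -2y1 - 4y2 - 2y4 - y5 ≤ -5
  C2: -3y1 - 2y2 - y3 - 2y4 ≤ -2
  y1, y2, y3, y4, y5 ≥ 0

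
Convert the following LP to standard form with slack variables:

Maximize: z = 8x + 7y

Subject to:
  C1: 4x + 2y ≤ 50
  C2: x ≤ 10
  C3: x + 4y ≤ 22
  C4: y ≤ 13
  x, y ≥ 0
max z = 8x + 7y

s.t.
  4x + 2y + s1 = 50
  x + s2 = 10
  x + 4y + s3 = 22
  y + s4 = 13
  x, y, s1, s2, s3, s4 ≥ 0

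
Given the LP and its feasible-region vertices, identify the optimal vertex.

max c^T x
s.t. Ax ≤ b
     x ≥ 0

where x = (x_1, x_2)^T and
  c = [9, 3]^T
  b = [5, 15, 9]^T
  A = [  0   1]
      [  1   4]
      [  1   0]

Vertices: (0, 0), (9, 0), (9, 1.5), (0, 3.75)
Evaluating z = 9x_1 + 3x_2 at each vertex:
  (0, 0): z = 0
  (9, 0): z = 81
  (9, 1.5): z = 85.5
  (0, 3.75): z = 11.25

The largest value is z = 85.5, attained at (9, 1.5).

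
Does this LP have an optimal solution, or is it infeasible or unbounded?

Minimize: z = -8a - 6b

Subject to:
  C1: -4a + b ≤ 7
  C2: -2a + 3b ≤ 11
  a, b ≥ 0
Feasible point: (0, 0) satisfies every constraint, so the LP is feasible.
Direction d = (1, 0): for each constraint row a, a·d ≤ 0 —
  (-4)(1) + (1)(0) = -4 ≤ 0
  (-2)(1) + (3)(0) = -2 ≤ 0
and d ≥ 0, so (0, 0) + t·d stays feasible for every t ≥ 0. Along this ray z = -8a - 6b changes by -8 per unit t, so z → −∞.

The LP is unbounded; z can be made arbitrarily small.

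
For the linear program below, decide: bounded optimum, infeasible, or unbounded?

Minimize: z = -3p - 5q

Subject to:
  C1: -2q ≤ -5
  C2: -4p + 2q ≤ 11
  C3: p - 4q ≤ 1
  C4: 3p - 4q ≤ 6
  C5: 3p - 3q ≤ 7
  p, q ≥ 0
Feasible point: (0, 3) satisfies every constraint, so the LP is feasible.
Direction d = (1, 1): for each constraint row a, a·d ≤ 0 —
  (0)(1) + (-2)(1) = -2 ≤ 0
  (-4)(1) + (2)(1) = -2 ≤ 0
  (1)(1) + (-4)(1) = -3 ≤ 0
  (3)(1) + (-4)(1) = -1 ≤ 0
  (3)(1) + (-3)(1) = 0 ≤ 0
and d ≥ 0, so (0, 3) + t·d stays feasible for every t ≥ 0. Along this ray z = -3p - 5q changes by -8 per unit t, so z → −∞.

The LP is unbounded; z can be made arbitrarily small.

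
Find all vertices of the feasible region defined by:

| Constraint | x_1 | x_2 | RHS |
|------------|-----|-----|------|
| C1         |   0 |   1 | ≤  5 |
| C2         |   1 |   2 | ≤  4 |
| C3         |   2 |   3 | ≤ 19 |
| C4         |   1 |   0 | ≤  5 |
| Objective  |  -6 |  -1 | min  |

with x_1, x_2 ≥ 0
Each vertex is the intersection of two constraint boundaries that also satisfies all remaining constraints:
  x_1 = 0 and x_2 = 0 → (0, 0)
  x_1 + 2x_2 = 4 and x_2 = 0 → (4, 0)
  x_1 + 2x_2 = 4 and x_1 = 0 → (0, 2)

Vertices: (0, 0), (4, 0), (0, 2)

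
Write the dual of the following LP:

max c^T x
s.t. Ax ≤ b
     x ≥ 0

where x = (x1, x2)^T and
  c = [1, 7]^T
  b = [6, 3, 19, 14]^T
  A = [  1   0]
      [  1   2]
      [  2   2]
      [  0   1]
Minimize: z = 6y1 + 3y2 + 19y3 + 14y4

Subject to:
  C1: -y1 - y2 - 2y3 ≤ -1
  C2: -2y2 - 2y3 - y4 ≤ -7
  y1, y2, y3, y4 ≥ 0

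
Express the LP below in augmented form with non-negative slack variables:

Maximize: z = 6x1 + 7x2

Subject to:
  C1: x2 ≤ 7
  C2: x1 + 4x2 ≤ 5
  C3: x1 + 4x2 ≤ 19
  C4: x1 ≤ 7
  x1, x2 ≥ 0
max z = 6x1 + 7x2

s.t.
  x2 + s1 = 7
  x1 + 4x2 + s2 = 5
  x1 + 4x2 + s3 = 19
  x1 + s4 = 7
  x1, x2, s1, s2, s3, s4 ≥ 0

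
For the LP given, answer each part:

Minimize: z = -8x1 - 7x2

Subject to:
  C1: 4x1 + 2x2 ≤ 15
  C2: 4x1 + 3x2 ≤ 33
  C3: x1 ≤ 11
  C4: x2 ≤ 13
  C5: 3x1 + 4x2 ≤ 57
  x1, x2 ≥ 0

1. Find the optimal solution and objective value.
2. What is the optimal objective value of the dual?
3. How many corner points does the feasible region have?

1. x1 = 0, x2 = 7.5, z = -52.5
2. -52.5 (by strong duality, equal to the primal optimum)
3. 3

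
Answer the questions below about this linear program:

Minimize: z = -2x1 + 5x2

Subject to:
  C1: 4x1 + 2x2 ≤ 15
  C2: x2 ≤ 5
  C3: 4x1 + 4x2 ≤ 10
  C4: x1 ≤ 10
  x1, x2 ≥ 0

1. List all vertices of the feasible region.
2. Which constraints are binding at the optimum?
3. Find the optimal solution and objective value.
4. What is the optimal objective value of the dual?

1. (0, 0), (2.5, 0), (0, 2.5)
2. C3, x2 ≥ 0
3. x1 = 2.5, x2 = 0, z = -5
4. -5 (by strong duality, equal to the primal optimum)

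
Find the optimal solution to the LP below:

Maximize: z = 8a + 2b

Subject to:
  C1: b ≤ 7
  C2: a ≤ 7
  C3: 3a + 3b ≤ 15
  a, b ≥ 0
Each vertex is the intersection of two constraint boundaries that also satisfies all remaining constraints:
  a = 0 and b = 0 → (0, 0)
  3a + 3b = 15 and b = 0 → (5, 0)
  3a + 3b = 15 and a = 0 → (0, 5)

Evaluating z = 8a + 2b at each vertex:
  (0, 0): z = 0
  (5, 0): z = 40
  (0, 5): z = 10

The maximum is at (5, 0) with z = 40.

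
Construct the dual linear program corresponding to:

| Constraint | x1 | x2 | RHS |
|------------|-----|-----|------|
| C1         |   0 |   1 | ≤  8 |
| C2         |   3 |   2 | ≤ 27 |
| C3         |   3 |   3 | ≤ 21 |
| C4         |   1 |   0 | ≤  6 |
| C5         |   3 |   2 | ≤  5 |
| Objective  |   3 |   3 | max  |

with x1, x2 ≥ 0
Minimize: z = 8y1 + 27y2 + 21y3 + 6y4 + 5y5

Subject to:
  C1: -3y2 - 3y3 - y4 - 3y5 ≤ -3
  C2: -y1 - 2y2 - 3y3 - 2y5 ≤ -3
  y1, y2, y3, y4, y5 ≥ 0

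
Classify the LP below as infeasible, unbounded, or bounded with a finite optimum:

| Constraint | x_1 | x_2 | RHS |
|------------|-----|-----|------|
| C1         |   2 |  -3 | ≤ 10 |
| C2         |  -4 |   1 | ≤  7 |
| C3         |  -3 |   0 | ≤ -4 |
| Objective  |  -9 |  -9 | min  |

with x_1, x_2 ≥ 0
Feasible point: (2, 0) satisfies every constraint, so the LP is feasible.
Direction d = (1, 1): for each constraint row a, a·d ≤ 0 —
  (2)(1) + (-3)(1) = -1 ≤ 0
  (-4)(1) + (1)(1) = -3 ≤ 0
  (-3)(1) + (0)(1) = -3 ≤ 0
and d ≥ 0, so (2, 0) + t·d stays feasible for every t ≥ 0. Along this ray z = -9x_1 - 9x_2 changes by -18 per unit t, so z → −∞.

The LP is unbounded; z can be made arbitrarily small.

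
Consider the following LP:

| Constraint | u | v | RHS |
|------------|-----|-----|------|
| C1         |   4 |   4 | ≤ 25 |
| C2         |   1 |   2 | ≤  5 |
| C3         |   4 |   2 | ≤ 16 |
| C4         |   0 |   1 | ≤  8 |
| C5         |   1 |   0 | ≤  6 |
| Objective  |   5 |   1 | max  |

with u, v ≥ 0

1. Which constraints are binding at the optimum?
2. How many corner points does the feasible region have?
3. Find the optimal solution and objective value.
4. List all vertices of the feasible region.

1. C3, v ≥ 0
2. 4
3. u = 4, v = 0, z = 20
4. (0, 0), (4, 0), (3.667, 0.6667), (0, 2.5)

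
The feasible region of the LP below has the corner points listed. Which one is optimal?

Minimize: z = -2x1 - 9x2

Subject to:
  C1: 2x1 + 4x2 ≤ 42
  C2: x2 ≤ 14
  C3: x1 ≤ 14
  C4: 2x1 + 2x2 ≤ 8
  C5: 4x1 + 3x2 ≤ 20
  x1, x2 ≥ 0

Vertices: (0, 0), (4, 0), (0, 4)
Evaluating z = -2x1 - 9x2 at each vertex:
  (0, 0): z = 0
  (4, 0): z = -8
  (0, 4): z = -36

The smallest value is z = -36, attained at (0, 4).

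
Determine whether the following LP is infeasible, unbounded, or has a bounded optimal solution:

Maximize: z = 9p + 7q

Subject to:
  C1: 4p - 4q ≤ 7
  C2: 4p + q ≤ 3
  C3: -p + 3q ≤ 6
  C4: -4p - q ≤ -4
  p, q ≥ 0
C2 requires 4p + q ≤ 3, while C4 (-4p - q ≤ -4) is equivalent to 4p + q ≥ 4. Together they would need 4 ≤ 4p + q ≤ 3, which is impossible since 4 > 3. No point satisfies all constraints.

Infeasible — the constraint set is empty.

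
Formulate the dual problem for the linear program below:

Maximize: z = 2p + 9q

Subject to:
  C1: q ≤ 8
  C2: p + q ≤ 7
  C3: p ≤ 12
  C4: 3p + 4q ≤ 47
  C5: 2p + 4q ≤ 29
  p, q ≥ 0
Minimize: z = 8y1 + 7y2 + 12y3 + 47y4 + 29y5

Subject to:
  C1: -y2 - y3 - 3y4 - 2y5 ≤ -2
  C2: -y1 - y2 - 4y4 - 4y5 ≤ -9
  y1, y2, y3, y4, y5 ≥ 0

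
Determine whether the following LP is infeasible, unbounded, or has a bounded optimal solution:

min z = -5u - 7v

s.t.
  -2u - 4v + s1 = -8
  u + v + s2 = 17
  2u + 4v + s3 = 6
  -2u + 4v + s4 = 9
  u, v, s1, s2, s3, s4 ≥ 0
The row 2u + 4v + s3 = 6 with s3 ≥ 0 requires 2u + 4v ≤ 6, while the row -2u - 4v + s1 = -8 with s1 ≥ 0 is equivalent to 2u + 4v ≥ 8. Together they would need 8 ≤ 2u + 4v ≤ 6, which is impossible since 8 > 6. No point satisfies all constraints.

Infeasible — the constraint set is empty.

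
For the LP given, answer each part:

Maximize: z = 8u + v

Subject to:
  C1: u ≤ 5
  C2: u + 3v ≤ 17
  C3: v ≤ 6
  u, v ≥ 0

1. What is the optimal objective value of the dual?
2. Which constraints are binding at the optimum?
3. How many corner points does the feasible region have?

1. 44 (by strong duality, equal to the primal optimum)
2. C1, C2
3. 4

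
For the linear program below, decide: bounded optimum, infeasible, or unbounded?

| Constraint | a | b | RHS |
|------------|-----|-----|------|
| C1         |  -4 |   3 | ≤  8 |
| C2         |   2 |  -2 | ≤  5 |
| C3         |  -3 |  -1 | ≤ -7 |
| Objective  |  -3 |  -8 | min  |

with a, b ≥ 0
Feasible point: (2, 1) satisfies every constraint, so the LP is feasible.
Direction d = (1, 1): for each constraint row a, a·d ≤ 0 —
  (-4)(1) + (3)(1) = -1 ≤ 0
  (2)(1) + (-2)(1) = 0 ≤ 0
  (-3)(1) + (-1)(1) = -4 ≤ 0
and d ≥ 0, so (2, 1) + t·d stays feasible for every t ≥ 0. Along this ray z = -3a - 8b changes by -11 per unit t, so z → −∞.

Unbounded: there is a feasible ray along which z → −∞.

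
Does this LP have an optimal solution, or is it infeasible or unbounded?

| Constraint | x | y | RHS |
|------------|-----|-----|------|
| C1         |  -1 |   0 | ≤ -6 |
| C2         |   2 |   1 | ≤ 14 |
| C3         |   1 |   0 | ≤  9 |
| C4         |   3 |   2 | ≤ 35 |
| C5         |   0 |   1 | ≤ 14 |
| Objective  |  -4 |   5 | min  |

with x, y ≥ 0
The point (7, 0) satisfies every constraint, so the LP is feasible; the constraints give x ≤ 9 and y ≤ 14, which with x, y ≥ 0 keep the feasible region inside a bounded box. A feasible, bounded LP attains a finite optimum at a vertex.

Bounded optimum: z* = -28 at (7, 0).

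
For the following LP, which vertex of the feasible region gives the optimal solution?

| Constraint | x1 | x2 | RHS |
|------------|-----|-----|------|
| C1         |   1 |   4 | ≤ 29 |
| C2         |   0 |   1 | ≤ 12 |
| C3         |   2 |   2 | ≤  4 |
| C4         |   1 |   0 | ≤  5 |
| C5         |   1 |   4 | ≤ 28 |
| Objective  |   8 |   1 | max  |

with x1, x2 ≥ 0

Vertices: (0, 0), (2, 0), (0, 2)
Evaluating z = 8x1 + x2 at each vertex:
  (0, 0): z = 0
  (2, 0): z = 16
  (0, 2): z = 2

The largest value is z = 16, attained at (2, 0).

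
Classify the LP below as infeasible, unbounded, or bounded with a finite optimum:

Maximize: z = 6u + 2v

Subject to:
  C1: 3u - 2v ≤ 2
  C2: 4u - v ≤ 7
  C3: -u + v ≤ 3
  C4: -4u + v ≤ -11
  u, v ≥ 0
C2 requires 4u - v ≤ 7, while C4 (-4u + v ≤ -11) is equivalent to 4u - v ≥ 11. Together they would need 11 ≤ 4u - v ≤ 7, which is impossible since 11 > 7. No point satisfies all constraints.

The feasible region is empty; the LP is infeasible.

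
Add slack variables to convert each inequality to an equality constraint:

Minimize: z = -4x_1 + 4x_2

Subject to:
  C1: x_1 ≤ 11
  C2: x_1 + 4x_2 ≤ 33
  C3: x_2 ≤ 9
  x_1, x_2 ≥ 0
min z = -4x_1 + 4x_2

s.t.
  x_1 + s1 = 11
  x_1 + 4x_2 + s2 = 33
  x_2 + s3 = 9
  x_1, x_2, s1, s2, s3 ≥ 0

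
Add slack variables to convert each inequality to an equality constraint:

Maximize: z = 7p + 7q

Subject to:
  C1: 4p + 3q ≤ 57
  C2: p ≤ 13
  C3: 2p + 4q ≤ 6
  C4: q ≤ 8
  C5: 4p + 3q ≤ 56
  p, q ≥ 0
max z = 7p + 7q

s.t.
  4p + 3q + s1 = 57
  p + s2 = 13
  2p + 4q + s3 = 6
  q + s4 = 8
  4p + 3q + s5 = 56
  p, q, s1, s2, s3, s4, s5 ≥ 0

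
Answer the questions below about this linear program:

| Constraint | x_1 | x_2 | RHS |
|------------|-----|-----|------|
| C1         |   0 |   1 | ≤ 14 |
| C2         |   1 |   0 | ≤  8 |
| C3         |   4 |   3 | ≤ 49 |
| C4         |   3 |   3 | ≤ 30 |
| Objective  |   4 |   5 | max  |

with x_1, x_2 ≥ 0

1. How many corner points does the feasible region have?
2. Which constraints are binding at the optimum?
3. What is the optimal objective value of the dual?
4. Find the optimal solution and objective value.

1. 4
2. C4, x_1 ≥ 0
3. 50 (by strong duality, equal to the primal optimum)
4. x_1 = 0, x_2 = 10, z = 50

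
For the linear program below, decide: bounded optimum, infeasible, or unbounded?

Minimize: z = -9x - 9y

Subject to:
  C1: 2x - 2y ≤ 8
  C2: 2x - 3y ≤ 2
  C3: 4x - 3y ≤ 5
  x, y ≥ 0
Feasible point: (0, 0) satisfies every constraint, so the LP is feasible.
Direction d = (0, 1): for each constraint row a, a·d ≤ 0 —
  (2)(0) + (-2)(1) = -2 ≤ 0
  (2)(0) + (-3)(1) = -3 ≤ 0
  (4)(0) + (-3)(1) = -3 ≤ 0
and d ≥ 0, so (0, 0) + t·d stays feasible for every t ≥ 0. Along this ray z = -9x - 9y changes by -9 per unit t, so z → −∞.

Unbounded — the objective can decrease without bound over the feasible region.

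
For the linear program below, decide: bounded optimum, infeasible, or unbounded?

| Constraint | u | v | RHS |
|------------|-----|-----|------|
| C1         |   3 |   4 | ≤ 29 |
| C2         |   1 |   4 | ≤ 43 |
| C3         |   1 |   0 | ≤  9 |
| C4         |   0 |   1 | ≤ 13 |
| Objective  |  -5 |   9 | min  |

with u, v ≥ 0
The point (9, 0) satisfies every constraint, so the LP is feasible; the constraints give u ≤ 9 and v ≤ 13, which with u, v ≥ 0 keep the feasible region inside a bounded box. A feasible, bounded LP attains a finite optimum at a vertex.

Bounded optimum: z* = -45 at (9, 0).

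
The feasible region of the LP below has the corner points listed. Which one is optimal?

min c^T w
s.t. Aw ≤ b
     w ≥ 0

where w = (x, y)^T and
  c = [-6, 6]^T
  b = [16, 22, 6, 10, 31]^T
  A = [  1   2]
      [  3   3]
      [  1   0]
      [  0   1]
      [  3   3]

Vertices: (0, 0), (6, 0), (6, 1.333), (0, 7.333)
Evaluating z = -6x + 6y at each vertex:
  (0, 0): z = 0
  (6, 0): z = -36
  (6, 1.333): z = -28
  (0, 7.333): z = 44

The smallest value is z = -36, attained at (6, 0).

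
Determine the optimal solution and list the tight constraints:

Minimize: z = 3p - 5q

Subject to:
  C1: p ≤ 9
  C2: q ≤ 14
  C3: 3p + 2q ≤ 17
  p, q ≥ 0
Optimal: p = 0, q = 8.5
Slack at optimum:
  C1: slack = 9
  C2: slack = 5.5
  C3: slack = 0 (binding)
  p ≥ 0: p = 0 (binding)
  q ≥ 0: q = 8.5
Binding constraints: C3, p ≥ 0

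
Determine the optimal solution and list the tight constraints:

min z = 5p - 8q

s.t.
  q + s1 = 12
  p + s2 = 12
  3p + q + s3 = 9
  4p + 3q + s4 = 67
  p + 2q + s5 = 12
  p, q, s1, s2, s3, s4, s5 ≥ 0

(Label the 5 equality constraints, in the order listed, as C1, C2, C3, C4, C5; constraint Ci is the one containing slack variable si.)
Optimal: p = 0, q = 6
Binding: C5, p ≥ 0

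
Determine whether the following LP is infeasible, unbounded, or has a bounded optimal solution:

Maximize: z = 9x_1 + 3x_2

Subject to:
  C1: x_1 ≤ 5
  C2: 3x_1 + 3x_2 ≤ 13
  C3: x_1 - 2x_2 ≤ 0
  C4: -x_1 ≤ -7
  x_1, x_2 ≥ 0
C1 requires x_1 ≤ 5, while C4 (-x_1 ≤ -7) is equivalent to x_1 ≥ 7. Together they would need 7 ≤ x_1 ≤ 5, which is impossible since 7 > 5. No point satisfies all constraints.

Infeasible — the constraint set is empty.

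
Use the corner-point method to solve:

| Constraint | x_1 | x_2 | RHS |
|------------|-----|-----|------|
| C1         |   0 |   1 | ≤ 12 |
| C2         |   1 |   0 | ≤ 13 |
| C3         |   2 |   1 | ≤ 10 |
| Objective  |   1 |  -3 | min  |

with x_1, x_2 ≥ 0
Each vertex is the intersection of two constraint boundaries that also satisfies all remaining constraints:
  x_1 = 0 and x_2 = 0 → (0, 0)
  2x_1 + x_2 = 10 and x_2 = 0 → (5, 0)
  2x_1 + x_2 = 10 and x_1 = 0 → (0, 10)

Evaluating z = x_1 - 3x_2 at each vertex:
  (0, 0): z = 0
  (5, 0): z = 5
  (0, 10): z = -30

The minimum is at (0, 10) with z = -30.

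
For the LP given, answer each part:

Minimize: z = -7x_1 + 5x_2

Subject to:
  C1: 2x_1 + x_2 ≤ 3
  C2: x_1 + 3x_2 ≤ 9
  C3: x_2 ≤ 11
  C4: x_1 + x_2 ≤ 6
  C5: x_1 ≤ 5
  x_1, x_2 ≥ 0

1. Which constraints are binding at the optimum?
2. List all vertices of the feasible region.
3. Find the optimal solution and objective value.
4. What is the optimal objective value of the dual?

1. C1, x_2 ≥ 0
2. (0, 0), (1.5, 0), (0, 3)
3. x_1 = 1.5, x_2 = 0, z = -10.5
4. -10.5 (by strong duality, equal to the primal optimum)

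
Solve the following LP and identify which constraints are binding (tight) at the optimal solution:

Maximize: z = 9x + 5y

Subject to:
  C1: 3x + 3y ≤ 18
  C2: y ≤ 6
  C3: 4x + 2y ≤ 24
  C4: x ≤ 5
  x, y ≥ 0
Optimal: x = 5, y = 1
Binding: C1, C4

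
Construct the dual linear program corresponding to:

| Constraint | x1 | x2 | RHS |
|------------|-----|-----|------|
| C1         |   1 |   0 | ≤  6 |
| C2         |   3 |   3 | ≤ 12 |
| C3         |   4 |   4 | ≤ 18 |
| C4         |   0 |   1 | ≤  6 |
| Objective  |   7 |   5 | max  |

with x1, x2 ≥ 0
Minimize: z = 6y1 + 12y2 + 18y3 + 6y4

Subject to:
  C1: -y1 - 3y2 - 4y3 ≤ -7
  C2: -3y2 - 4y3 - y4 ≤ -5
  y1, y2, y3, y4 ≥ 0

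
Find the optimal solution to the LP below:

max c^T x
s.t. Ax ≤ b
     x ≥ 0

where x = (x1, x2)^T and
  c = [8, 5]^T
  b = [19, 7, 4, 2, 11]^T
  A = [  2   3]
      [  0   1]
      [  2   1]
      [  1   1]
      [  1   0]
x1 = 2, x2 = 0, z = 16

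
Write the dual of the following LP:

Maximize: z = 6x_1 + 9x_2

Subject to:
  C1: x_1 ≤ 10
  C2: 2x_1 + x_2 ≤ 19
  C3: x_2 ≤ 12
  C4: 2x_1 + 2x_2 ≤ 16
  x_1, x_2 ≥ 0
Minimize: z = 10y1 + 19y2 + 12y3 + 16y4

Subject to:
  C1: -y1 - 2y2 - 2y4 ≤ -6
  C2: -y2 - y3 - 2y4 ≤ -9
  y1, y2, y3, y4 ≥ 0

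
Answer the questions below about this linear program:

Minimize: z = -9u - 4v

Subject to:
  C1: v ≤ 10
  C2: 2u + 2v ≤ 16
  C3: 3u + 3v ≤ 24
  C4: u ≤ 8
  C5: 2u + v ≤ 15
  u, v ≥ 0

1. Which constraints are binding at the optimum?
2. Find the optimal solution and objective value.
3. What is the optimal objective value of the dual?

1. C5, v ≥ 0
2. u = 7.5, v = 0, z = -67.5
3. -67.5 (by strong duality, equal to the primal optimum)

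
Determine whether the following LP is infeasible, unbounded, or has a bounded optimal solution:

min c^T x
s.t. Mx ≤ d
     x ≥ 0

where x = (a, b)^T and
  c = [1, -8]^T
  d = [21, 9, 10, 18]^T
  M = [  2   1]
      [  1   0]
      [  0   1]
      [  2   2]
The point (0, 9) satisfies every constraint, so the LP is feasible; the constraints give a ≤ 9 and b ≤ 10, which with a, b ≥ 0 keep the feasible region inside a bounded box. A feasible, bounded LP attains a finite optimum at a vertex.

The LP has an optimal solution: (0, 9) with z = -72.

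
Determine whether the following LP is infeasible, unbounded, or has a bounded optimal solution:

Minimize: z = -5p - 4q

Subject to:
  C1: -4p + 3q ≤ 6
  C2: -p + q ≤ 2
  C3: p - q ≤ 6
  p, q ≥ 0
Feasible point: (0, 0) satisfies every constraint, so the LP is feasible.
Direction d = (1, 1): for each constraint row a, a·d ≤ 0 —
  (-4)(1) + (3)(1) = -1 ≤ 0
  (-1)(1) + (1)(1) = 0 ≤ 0
  (1)(1) + (-1)(1) = 0 ≤ 0
and d ≥ 0, so (0, 0) + t·d stays feasible for every t ≥ 0. Along this ray z = -5p - 4q changes by -9 per unit t, so z → −∞.

The LP is unbounded; z can be made arbitrarily small.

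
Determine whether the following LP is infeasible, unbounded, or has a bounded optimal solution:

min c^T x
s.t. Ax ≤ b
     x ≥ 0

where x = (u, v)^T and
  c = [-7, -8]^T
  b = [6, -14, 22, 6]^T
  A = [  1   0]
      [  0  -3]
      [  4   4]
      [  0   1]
The point (0, 5.5) satisfies every constraint, so the LP is feasible; the constraints give u ≤ 6 and v ≤ 6, which with u, v ≥ 0 keep the feasible region inside a bounded box. A feasible, bounded LP attains a finite optimum at a vertex.

Feasible with finite optimum z* = -44 at (0, 5.5).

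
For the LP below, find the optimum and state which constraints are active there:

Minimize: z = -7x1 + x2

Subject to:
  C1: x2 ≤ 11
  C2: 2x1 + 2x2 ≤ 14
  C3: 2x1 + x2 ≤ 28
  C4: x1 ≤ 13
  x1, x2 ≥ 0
Optimal: x1 = 7, x2 = 0
Binding: C2, x2 ≥ 0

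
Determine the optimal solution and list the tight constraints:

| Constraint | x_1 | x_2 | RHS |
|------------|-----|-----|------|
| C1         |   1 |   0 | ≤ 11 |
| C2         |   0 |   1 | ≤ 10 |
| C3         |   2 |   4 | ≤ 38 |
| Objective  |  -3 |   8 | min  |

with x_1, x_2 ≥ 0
Optimal: x_1 = 11, x_2 = 0
Binding: C1, x_2 ≥ 0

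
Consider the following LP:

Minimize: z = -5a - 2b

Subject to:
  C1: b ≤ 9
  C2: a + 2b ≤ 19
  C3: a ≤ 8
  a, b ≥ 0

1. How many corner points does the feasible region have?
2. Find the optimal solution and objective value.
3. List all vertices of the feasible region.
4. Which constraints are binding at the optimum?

1. 5
2. a = 8, b = 5.5, z = -51
3. (0, 0), (8, 0), (8, 5.5), (1, 9), (0, 9)
4. C2, C3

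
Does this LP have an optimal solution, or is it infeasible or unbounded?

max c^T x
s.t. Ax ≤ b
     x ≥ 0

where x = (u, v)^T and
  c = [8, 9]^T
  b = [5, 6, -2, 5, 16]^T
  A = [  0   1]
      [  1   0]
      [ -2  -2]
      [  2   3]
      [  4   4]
The point (2.5, 0) satisfies every constraint, so the LP is feasible; the constraints give u ≤ 6 and v ≤ 5, which with u, v ≥ 0 keep the feasible region inside a bounded box. A feasible, bounded LP attains a finite optimum at a vertex.

The LP has an optimal solution: (2.5, 0) with z = 20.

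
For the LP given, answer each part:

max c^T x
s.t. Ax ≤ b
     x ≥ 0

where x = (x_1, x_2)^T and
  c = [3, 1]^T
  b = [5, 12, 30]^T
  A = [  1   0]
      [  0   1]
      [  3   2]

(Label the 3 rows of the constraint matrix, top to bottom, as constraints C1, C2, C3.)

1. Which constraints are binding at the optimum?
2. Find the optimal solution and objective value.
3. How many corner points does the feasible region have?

1. C1, C3
2. x_1 = 5, x_2 = 7.5, z = 22.5
3. 5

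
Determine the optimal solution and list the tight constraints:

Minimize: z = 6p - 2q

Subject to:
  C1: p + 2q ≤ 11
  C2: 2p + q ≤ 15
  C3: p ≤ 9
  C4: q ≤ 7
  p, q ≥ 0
Optimal: p = 0, q = 5.5
Binding: C1, p ≥ 0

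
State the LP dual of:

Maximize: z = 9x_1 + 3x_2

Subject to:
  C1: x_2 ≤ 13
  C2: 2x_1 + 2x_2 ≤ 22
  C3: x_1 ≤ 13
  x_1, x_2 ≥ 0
Minimize: z = 13y1 + 22y2 + 13y3

Subject to:
  C1: -2y2 - y3 ≤ -9
  C2: -y1 - 2y2 ≤ -3
  y1, y2, y3 ≥ 0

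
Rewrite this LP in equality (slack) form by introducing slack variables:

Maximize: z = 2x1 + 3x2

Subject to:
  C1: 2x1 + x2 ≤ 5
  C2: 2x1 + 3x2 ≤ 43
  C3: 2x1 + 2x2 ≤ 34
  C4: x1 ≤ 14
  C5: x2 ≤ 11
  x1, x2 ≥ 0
max z = 2x1 + 3x2

s.t.
  2x1 + x2 + s1 = 5
  2x1 + 3x2 + s2 = 43
  2x1 + 2x2 + s3 = 34
  x1 + s4 = 14
  x2 + s5 = 11
  x1, x2, s1, s2, s3, s4, s5 ≥ 0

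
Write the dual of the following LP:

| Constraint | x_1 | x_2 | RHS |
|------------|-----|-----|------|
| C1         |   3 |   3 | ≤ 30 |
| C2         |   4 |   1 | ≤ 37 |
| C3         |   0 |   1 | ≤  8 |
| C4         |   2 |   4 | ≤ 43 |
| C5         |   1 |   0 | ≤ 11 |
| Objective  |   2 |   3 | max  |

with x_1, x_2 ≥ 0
Minimize: z = 30y1 + 37y2 + 8y3 + 43y4 + 11y5

Subject to:
  C1: -3y1 - 4y2 - 2y4 - y5 ≤ -2
  C2: -3y1 - y2 - y3 - 4y4 ≤ -3
  y1, y2, y3, y4, y5 ≥ 0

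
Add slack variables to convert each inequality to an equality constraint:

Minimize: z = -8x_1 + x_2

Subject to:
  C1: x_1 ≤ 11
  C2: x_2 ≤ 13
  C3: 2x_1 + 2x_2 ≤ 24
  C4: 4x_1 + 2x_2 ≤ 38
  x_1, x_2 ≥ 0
min z = -8x_1 + x_2

s.t.
  x_1 + s1 = 11
  x_2 + s2 = 13
  2x_1 + 2x_2 + s3 = 24
  4x_1 + 2x_2 + s4 = 38
  x_1, x_2, s1, s2, s3, s4 ≥ 0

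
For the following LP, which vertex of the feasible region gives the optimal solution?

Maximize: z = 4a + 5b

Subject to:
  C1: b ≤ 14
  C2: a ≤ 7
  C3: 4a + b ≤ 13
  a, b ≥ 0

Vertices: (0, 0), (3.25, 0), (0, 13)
Evaluating z = 4a + 5b at each vertex:
  (0, 0): z = 0
  (3.25, 0): z = 13
  (0, 13): z = 65

The largest value is z = 65, attained at (0, 13).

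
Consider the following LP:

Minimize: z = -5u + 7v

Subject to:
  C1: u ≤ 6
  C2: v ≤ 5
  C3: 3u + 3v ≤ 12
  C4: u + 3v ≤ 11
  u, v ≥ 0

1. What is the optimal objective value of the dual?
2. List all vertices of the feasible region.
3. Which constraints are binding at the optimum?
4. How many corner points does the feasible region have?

1. -20 (by strong duality, equal to the primal optimum)
2. (0, 0), (4, 0), (0.5, 3.5), (0, 3.667)
3. C3, v ≥ 0
4. 4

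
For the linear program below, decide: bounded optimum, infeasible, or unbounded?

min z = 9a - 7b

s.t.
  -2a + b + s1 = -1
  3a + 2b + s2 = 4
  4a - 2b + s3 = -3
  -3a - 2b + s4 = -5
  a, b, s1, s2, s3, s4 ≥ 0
The row 3a + 2b + s2 = 4 with s2 ≥ 0 requires 3a + 2b ≤ 4, while the row -3a - 2b + s4 = -5 with s4 ≥ 0 is equivalent to 3a + 2b ≥ 5. Together they would need 5 ≤ 3a + 2b ≤ 4, which is impossible since 5 > 4. No point satisfies all constraints.

The feasible region is empty; the LP is infeasible.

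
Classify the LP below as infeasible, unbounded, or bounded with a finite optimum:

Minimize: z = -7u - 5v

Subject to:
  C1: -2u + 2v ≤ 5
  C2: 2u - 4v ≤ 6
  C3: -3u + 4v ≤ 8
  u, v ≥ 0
Feasible point: (0, 0) satisfies every constraint, so the LP is feasible.
Direction d = (2, 1): for each constraint row a, a·d ≤ 0 —
  (-2)(2) + (2)(1) = -2 ≤ 0
  (2)(2) + (-4)(1) = 0 ≤ 0
  (-3)(2) + (4)(1) = -2 ≤ 0
and d ≥ 0, so (0, 0) + t·d stays feasible for every t ≥ 0. Along this ray z = -7u - 5v changes by -19 per unit t, so z → −∞.

Unbounded — the objective can decrease without bound over the feasible region.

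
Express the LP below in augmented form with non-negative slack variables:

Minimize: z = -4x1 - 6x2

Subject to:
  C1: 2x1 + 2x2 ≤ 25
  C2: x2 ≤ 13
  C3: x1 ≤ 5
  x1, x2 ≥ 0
min z = -4x1 - 6x2

s.t.
  2x1 + 2x2 + s1 = 25
  x2 + s2 = 13
  x1 + s3 = 5
  x1, x2, s1, s2, s3 ≥ 0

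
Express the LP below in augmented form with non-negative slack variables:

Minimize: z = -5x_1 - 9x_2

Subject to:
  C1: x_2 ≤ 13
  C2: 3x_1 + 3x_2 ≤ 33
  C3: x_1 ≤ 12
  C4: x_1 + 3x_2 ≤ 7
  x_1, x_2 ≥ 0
min z = -5x_1 - 9x_2

s.t.
  x_2 + s1 = 13
  3x_1 + 3x_2 + s2 = 33
  x_1 + s3 = 12
  x_1 + 3x_2 + s4 = 7
  x_1, x_2, s1, s2, s3, s4 ≥ 0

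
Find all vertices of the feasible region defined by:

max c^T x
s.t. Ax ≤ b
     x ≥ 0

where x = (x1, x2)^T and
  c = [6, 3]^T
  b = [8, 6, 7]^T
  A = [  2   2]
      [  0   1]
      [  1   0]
Each vertex is the intersection of two constraint boundaries that also satisfies all remaining constraints:
  x1 = 0 and x2 = 0 → (0, 0)
  2x1 + 2x2 = 8 and x2 = 0 → (4, 0)
  2x1 + 2x2 = 8 and x1 = 0 → (0, 4)

Vertices: (0, 0), (4, 0), (0, 4)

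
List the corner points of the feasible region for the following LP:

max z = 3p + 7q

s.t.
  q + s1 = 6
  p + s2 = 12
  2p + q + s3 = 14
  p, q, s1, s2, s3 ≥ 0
Each vertex is the intersection of two constraint boundaries that also satisfies all remaining constraints:
  p = 0 and q = 0 → (0, 0)
  2p + q = 14 and q = 0 → (7, 0)
  q = 6 and 2p + q = 14 → (4, 6)
  q = 6 and p = 0 → (0, 6)

Vertices: (0, 0), (7, 0), (4, 6), (0, 6)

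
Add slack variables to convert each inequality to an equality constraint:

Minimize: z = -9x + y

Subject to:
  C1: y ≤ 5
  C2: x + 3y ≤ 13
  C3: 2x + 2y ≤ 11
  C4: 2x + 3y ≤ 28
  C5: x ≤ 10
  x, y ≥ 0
min z = -9x + y

s.t.
  y + s1 = 5
  x + 3y + s2 = 13
  2x + 2y + s3 = 11
  2x + 3y + s4 = 28
  x + s5 = 10
  x, y, s1, s2, s3, s4, s5 ≥ 0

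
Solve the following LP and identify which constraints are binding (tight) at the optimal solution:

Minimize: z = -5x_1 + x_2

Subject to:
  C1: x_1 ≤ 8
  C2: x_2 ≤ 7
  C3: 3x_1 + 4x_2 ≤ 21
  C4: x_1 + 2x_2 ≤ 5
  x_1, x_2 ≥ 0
Optimal: x_1 = 5, x_2 = 0
Binding: C4, x_2 ≥ 0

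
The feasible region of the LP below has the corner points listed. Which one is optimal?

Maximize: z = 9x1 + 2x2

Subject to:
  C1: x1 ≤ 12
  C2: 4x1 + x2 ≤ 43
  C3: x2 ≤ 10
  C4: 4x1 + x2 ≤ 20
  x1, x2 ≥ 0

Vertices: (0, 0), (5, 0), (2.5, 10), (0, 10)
(5, 0) with z = 45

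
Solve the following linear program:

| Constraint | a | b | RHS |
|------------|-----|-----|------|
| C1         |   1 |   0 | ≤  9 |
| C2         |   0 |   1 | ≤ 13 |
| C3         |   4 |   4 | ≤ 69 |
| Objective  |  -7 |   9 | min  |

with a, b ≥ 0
a = 9, b = 0, z = -63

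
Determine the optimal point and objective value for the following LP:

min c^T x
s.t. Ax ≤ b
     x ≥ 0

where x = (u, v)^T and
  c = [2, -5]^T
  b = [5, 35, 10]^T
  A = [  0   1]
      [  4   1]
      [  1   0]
u = 0, v = 5, z = -25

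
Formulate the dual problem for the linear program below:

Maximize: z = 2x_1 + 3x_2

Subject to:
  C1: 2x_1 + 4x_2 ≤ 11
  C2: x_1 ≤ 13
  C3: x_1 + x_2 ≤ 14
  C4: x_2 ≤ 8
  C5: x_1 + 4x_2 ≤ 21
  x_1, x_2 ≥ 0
Minimize: z = 11y1 + 13y2 + 14y3 + 8y4 + 21y5

Subject to:
  C1: -2y1 - y2 - y3 - y5 ≤ -2
  C2: -4y1 - y3 - y4 - 4y5 ≤ -3
  y1, y2, y3, y4, y5 ≥ 0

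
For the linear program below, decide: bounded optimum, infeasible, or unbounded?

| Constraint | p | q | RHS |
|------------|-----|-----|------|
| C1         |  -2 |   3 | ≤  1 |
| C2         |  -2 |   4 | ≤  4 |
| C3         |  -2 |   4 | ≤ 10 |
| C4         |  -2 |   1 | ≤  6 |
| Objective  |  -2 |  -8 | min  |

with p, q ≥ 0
Feasible point: (0, 0) satisfies every constraint, so the LP is feasible.
Direction d = (1, 0): for each constraint row a, a·d ≤ 0 —
  (-2)(1) + (3)(0) = -2 ≤ 0
  (-2)(1) + (4)(0) = -2 ≤ 0
  (-2)(1) + (4)(0) = -2 ≤ 0
  (-2)(1) + (1)(0) = -2 ≤ 0
and d ≥ 0, so (0, 0) + t·d stays feasible for every t ≥ 0. Along this ray z = -2p - 8q changes by -2 per unit t, so z → −∞.

Unbounded: there is a feasible ray along which z → −∞.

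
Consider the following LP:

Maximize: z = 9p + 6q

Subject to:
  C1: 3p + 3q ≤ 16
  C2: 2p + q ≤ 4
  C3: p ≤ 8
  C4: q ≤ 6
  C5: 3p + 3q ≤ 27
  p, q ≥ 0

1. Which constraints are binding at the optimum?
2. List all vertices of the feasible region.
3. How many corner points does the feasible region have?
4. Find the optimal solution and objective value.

1. C2, p ≥ 0
2. (0, 0), (2, 0), (0, 4)
3. 3
4. p = 0, q = 4, z = 24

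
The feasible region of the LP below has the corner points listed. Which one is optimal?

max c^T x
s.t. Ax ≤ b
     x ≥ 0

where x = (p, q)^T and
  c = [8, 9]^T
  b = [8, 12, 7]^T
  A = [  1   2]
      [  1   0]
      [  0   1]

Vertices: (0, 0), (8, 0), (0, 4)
(8, 0) with z = 64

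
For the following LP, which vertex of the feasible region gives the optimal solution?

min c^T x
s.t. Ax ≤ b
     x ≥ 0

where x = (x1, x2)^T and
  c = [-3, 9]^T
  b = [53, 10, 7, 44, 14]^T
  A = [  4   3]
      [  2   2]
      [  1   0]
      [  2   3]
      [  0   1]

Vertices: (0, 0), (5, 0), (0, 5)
Evaluating z = -3x1 + 9x2 at each vertex:
  (0, 0): z = 0
  (5, 0): z = -15
  (0, 5): z = 45

The smallest value is z = -15, attained at (5, 0).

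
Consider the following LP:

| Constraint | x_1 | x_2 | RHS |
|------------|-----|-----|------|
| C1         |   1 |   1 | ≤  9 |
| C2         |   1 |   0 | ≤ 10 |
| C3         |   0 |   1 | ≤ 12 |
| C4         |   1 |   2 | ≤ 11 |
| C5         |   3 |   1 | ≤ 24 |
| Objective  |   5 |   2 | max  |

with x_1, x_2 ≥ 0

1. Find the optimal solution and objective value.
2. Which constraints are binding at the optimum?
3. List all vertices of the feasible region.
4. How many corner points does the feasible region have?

1. x_1 = 7.5, x_2 = 1.5, z = 40.5
2. C1, C5
3. (0, 0), (8, 0), (7.5, 1.5), (7, 2), (0, 5.5)
4. 5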